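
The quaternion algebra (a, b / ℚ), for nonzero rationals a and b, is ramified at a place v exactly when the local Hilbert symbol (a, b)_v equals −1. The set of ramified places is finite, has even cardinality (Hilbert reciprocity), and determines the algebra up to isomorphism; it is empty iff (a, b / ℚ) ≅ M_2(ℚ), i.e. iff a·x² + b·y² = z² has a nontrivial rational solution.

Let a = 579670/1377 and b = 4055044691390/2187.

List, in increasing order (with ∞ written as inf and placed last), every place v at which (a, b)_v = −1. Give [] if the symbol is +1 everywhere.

(a, b) ≡ (1190, 1623930) mod (ℚ^×)²; places V = {2, 3, 5, 7, 11, 13, 17, 19, 23, 37, ∞}.
(a,b)_∞: sgn(1190)=+, sgn(1623930)=+, so +1.
(a,b)_3: α=-4, u≡2; β=-7, v≡2 (mod 3); (2|3)=-1, (2|3)=-1; sign (−1)^0·-1^-7·-1^-4 = -1.
(a,b)_5: α=1, u≡2; β=1, v≡4 (mod 5); (2|5)=-1, (4|5)=+1; sign (−1)^0·-1^1·+1^1 = -1.
(a,b)_37: α=0, u≡22; β=1, v≡13 (mod 37); (22|37)=-1, (13|37)=-1; sign (−1)^0·-1^1·-1^0 = -1.
(a,b)_7: α=3, u≡2; β=3, v≡5 (mod 7); (2|7)=+1, (5|7)=-1; sign (−1)^1·+1^3·-1^3 = +1.
(a,b)_19: α=0, u≡2; β=1, v≡14 (mod 19); (2|19)=-1, (14|19)=-1; sign (−1)^0·-1^1·-1^0 = -1.
(a,b)_23: α=0, u≡15; β=2, v≡17 (mod 23); (15|23)=-1, (17|23)=-1; sign (−1)^0·-1^2·-1^0 = +1.
(a,b)_11: α=0, u≡7; β=1, v≡8 (mod 11); (7|11)=-1, (8|11)=-1; sign (−1)^0·-1^1·-1^0 = -1.
(a,b)_13: α=2, u≡2; β=0, v≡10 (mod 13); (2|13)=-1, (10|13)=+1; sign (−1)^0·-1^0·+1^2 = +1.
(a,b)_2: α=1, β=1; u≡3, v≡5 (mod 8); ε(u)ε(v)=1·0, αω(v)=1·1, βω(u)=1·1; sum ≡ 0  ⇒  +1.
(a,b)_17: α=-1, u≡16; β=2, v≡3 (mod 17); (16|17)=+1, (3|17)=-1; sign (−1)^0·+1^2·-1^-1 = -1.
(1190, 1623930 / ℚ) ramifies at {3, 5, 11, 17, 19, 37}: a division algebra.

[3, 5, 11, 17, 19, 37]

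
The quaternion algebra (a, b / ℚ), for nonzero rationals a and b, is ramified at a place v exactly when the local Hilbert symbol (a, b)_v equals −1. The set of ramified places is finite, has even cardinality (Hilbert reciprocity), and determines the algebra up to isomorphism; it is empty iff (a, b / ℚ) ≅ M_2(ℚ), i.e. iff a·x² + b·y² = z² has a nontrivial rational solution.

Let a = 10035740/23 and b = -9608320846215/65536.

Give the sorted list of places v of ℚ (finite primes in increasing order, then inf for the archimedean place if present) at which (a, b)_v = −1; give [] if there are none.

[5, 11]

Mod squares: a ≡ 476905, b ≡ -103415. Check v ∈ {∞, 2, 3, 5, 7, 11, 13, 17, 23, 29, 37, 43}.
v=29: a=29^1·(≡14), b=29^0·(≡23) mod 29; (14|29)=-1, (23|29)=+1; (−1)^{1·0·14}·(-1)^0·(+1)^1 = +1.
v=13: a=13^1·(≡4), b=13^1·(≡12) mod 13; (4|13)=+1, (12|13)=+1; (−1)^{1·1·6}·(+1)^1·(+1)^1 = +1.
v=7: a=7^0·(≡4), b=7^2·(≡6) mod 7; (4|7)=+1, (6|7)=-1; (−1)^{0·2·3}·(+1)^2·(-1)^0 = +1.
v=∞: 476905 > 0 and -103415 < 0  ⇒  (a,b)_∞ = +1.
v=3: a=3^0·(≡1), b=3^8·(≡1) mod 3; (1|3)=+1, (1|3)=+1; (−1)^{0·8·1}·(+1)^8·(+1)^0 = +1.
v=11: a=11^3·(≡5), b=11^0·(≡7) mod 11; (5|11)=+1, (7|11)=-1; (−1)^{3·0·5}·(+1)^0·(-1)^3 = -1.
v=37: a=37^0·(≡10), b=37^1·(≡20) mod 37; (10|37)=+1, (20|37)=-1; (−1)^{0·1·18}·(+1)^1·(-1)^0 = +1.
v=5: a=5^1·(≡1), b=5^1·(≡2) mod 5; (1|5)=+1, (2|5)=-1; (−1)^{1·1·2}·(+1)^1·(-1)^1 = -1.
v=43: a=43^0·(≡23), b=43^1·(≡26) mod 43; (23|43)=+1, (26|43)=-1; (−1)^{0·1·21}·(+1)^1·(-1)^0 = +1.
v=17: a=17^0·(≡16), b=17^2·(≡9) mod 17; (16|17)=+1, (9|17)=+1; (−1)^{0·2·8}·(+1)^2·(+1)^0 = +1.
v=23: a=23^-1·(≡12), b=23^0·(≡2) mod 23; (12|23)=+1, (2|23)=+1; (−1)^{-1·0·11}·(+1)^0·(+1)^-1 = +1.
v=2: v_2(a)=2, v_2(b)=-16; units ≡ 1, 1 (mod 8); ε·ε+αω+βω = 0·0+2·0+-16·0 ≡ 0  ⇒  (a,b)_2 = +1.
|Ram(476905, -103415)| = 2, even; anisotropic at {5, 11}.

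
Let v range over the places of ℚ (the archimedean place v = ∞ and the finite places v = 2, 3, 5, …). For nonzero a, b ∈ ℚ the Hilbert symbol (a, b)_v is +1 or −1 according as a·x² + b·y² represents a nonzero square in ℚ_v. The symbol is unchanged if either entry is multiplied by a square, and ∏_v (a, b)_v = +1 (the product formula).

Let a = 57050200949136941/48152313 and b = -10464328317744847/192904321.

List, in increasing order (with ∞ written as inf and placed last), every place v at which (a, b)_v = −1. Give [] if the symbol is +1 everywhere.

(a, b) ≡ (493, -7) mod (ℚ^×)²; places V = {2, 3, 7, 11, 13, 17, 19, 23, 29, 43, ∞}.
(a,b)_19: α=0, u≡18; β=-2, v≡8 (mod 19); (18|19)=-1, (8|19)=-1; sign (−1)^0·-1^-2·-1^0 = +1.
(a,b)_∞: sgn(493)=+, sgn(-7)=−, so +1.
(a,b)_43: α=0, u≡32; β=-2, v≡23 (mod 43); (32|43)=-1, (23|43)=+1; sign (−1)^0·-1^-2·+1^0 = +1.
(a,b)_23: α=0, u≡11; β=2, v≡8 (mod 23); (11|23)=-1, (8|23)=+1; sign (−1)^0·-1^2·+1^0 = +1.
(a,b)_29: α=3, u≡26; β=2, v≡7 (mod 29); (26|29)=-1, (7|29)=+1; sign (−1)^0·-1^2·+1^3 = +1.
(a,b)_13: α=2, u≡1; β=4, v≡5 (mod 13); (1|13)=+1, (5|13)=-1; sign (−1)^0·+1^4·-1^2 = +1.
(a,b)_7: α=12, u≡6; β=7, v≡3 (mod 7); (6|7)=-1, (3|7)=-1; sign (−1)^0·-1^7·-1^12 = -1.
(a,b)_17: α=-3, u≡3; β=-2, v≡12 (mod 17); (3|17)=-1, (12|17)=-1; sign (−1)^0·-1^-2·-1^-3 = -1.
(a,b)_2: α=0, β=0; u≡5, v≡1 (mod 8); ε(u)ε(v)=0·0, αω(v)=0·0, βω(u)=0·1; sum ≡ 0  ⇒  +1.
(a,b)_3: α=-4, u≡1; β=0, v≡2 (mod 3); (1|3)=+1, (2|3)=-1; sign (−1)^0·+1^0·-1^-4 = +1.
(a,b)_11: α=-2, u≡3; β=0, v≡3 (mod 11); (3|11)=+1, (3|11)=+1; sign (−1)^0·+1^0·+1^-2 = +1.
Ram(493, -7) = {7, 17}; no ℚ_7-point on the conic.

[7, 17]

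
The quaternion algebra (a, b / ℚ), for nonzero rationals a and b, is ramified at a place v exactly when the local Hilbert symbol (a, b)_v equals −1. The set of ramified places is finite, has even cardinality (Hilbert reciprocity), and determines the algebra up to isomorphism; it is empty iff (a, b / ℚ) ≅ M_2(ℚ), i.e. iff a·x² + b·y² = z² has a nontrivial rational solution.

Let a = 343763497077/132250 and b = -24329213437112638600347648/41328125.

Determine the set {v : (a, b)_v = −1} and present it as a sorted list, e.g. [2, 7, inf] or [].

Mod squares: a ≡ 3570, b ≡ -2310. Check v ∈ {∞, 2, 3, 5, 7, 11, 13, 17, 23, 31}.
v=31: a=31^2·(≡14), b=31^0·(≡23) mod 31; (14|31)=+1, (23|31)=-1; (−1)^{2·0·15}·(+1)^0·(-1)^2 = +1.
v=5: a=5^-3·(≡4), b=5^-7·(≡3) mod 5; (4|5)=+1, (3|5)=-1; (−1)^{-3·-7·2}·(+1)^-7·(-1)^-3 = -1.
v=23: a=23^-2·(≡5), b=23^-2·(≡6) mod 23; (5|23)=-1, (6|23)=+1; (−1)^{-2·-2·11}·(-1)^-2·(+1)^-2 = +1.
v=3: a=3^1·(≡2), b=3^3·(≡1) mod 3; (2|3)=-1, (1|3)=+1; (−1)^{1·3·1}·(-1)^3·(+1)^1 = +1.
v=7: a=7^3·(≡6), b=7^9·(≡5) mod 7; (6|7)=-1, (5|7)=-1; (−1)^{3·9·3}·(-1)^9·(-1)^3 = -1.
v=11: a=11^2·(≡6), b=11^9·(≡7) mod 11; (6|11)=-1, (7|11)=-1; (−1)^{2·9·5}·(-1)^9·(-1)^2 = -1.
v=17: a=17^1·(≡6), b=17^2·(≡2) mod 17; (6|17)=-1, (2|17)=+1; (−1)^{1·2·8}·(-1)^2·(+1)^1 = +1.
v=2: v_2(a)=-1, v_2(b)=15; units ≡ 1, 5 (mod 8); ε·ε+αω+βω = 0·0+-1·1+15·0 ≡ 1  ⇒  (a,b)_2 = -1.
v=∞: 3570 > 0 and -2310 < 0  ⇒  (a,b)_∞ = +1.
v=13: a=13^2·(≡7), b=13^0·(≡9) mod 13; (7|13)=-1, (9|13)=+1; (−1)^{2·0·6}·(-1)^0·(+1)^2 = +1.
Ram(3570, -2310) = {2, 5, 7, 11}; no ℚ_2-point on the conic.

[2, 5, 7, 11]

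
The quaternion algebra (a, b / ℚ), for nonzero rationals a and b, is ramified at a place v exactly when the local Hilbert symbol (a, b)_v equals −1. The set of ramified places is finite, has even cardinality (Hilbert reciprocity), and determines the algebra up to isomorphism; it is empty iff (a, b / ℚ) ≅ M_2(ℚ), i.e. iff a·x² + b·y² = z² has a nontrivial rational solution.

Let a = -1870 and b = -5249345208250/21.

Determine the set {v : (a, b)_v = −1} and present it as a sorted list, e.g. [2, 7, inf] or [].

Mod squares: a ≡ -1870, b ≡ -746130. Check v ∈ {∞, 2, 3, 5, 7, 11, 13, 17, 19}.
v=7: a=7^0·(≡6), b=7^-1·(≡6) mod 7; (6|7)=-1, (6|7)=-1; (−1)^{0·-1·3}·(-1)^-1·(-1)^0 = -1.
v=2: v_2(a)=1, v_2(b)=1; units ≡ 1, 7 (mod 8); ε·ε+αω+βω = 0·1+1·0+1·0 ≡ 0  ⇒  (a,b)_2 = +1.
v=3: a=3^0·(≡2), b=3^-1·(≡2) mod 3; (2|3)=-1, (2|3)=-1; (−1)^{0·-1·1}·(-1)^-1·(-1)^0 = -1.
v=∞: -1870 < 0 and -746130 < 0  ⇒  (a,b)_∞ = -1.
v=11: a=11^1·(≡6), b=11^3·(≡10) mod 11; (6|11)=-1, (10|11)=-1; (−1)^{1·3·5}·(-1)^3·(-1)^1 = -1.
v=17: a=17^1·(≡9), b=17^3·(≡13) mod 17; (9|17)=+1, (13|17)=+1; (−1)^{1·3·8}·(+1)^3·(+1)^1 = +1.
v=13: a=13^0·(≡2), b=13^2·(≡8) mod 13; (2|13)=-1, (8|13)=-1; (−1)^{0·2·6}·(-1)^2·(-1)^0 = +1.
v=5: a=5^1·(≡1), b=5^3·(≡4) mod 5; (1|5)=+1, (4|5)=+1; (−1)^{1·3·2}·(+1)^3·(+1)^1 = +1.
v=19: a=19^0·(≡11), b=19^1·(≡14) mod 19; (11|19)=+1, (14|19)=-1; (−1)^{0·1·9}·(+1)^1·(-1)^0 = +1.
|Ram(-1870, -746130)| = 4, even; anisotropic at {3, 7, 11, ∞}.

[3, 7, 11, inf]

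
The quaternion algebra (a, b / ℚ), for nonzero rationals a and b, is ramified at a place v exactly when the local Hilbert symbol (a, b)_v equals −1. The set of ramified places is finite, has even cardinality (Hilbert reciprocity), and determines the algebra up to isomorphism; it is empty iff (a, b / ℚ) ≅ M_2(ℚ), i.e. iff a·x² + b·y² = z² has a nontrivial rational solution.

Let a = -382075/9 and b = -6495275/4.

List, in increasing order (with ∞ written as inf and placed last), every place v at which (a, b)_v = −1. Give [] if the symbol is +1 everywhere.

[29, inf]

Mod squares: a ≡ -15283, b ≡ -899. Check v ∈ {∞, 2, 3, 5, 17, 29, 31}.
v=29: a=29^1·(≡28), b=29^1·(≡27) mod 29; (28|29)=+1, (27|29)=-1; (−1)^{1·1·14}·(+1)^1·(-1)^1 = -1.
v=∞: -15283 < 0 and -899 < 0  ⇒  (a,b)_∞ = -1.
v=31: a=31^1·(≡29), b=31^1·(≡1) mod 31; (29|31)=-1, (1|31)=+1; (−1)^{1·1·15}·(-1)^1·(+1)^1 = +1.
v=5: a=5^2·(≡3), b=5^2·(≡1) mod 5; (3|5)=-1, (1|5)=+1; (−1)^{2·2·2}·(-1)^2·(+1)^2 = +1.
v=17: a=17^1·(≡15), b=17^2·(≡4) mod 17; (15|17)=+1, (4|17)=+1; (−1)^{1·2·8}·(+1)^2·(+1)^1 = +1.
v=2: v_2(a)=0, v_2(b)=-2; units ≡ 5, 5 (mod 8); ε·ε+αω+βω = 0·0+0·1+-2·1 ≡ 0  ⇒  (a,b)_2 = +1.
v=3: a=3^-2·(≡2), b=3^0·(≡1) mod 3; (2|3)=-1, (1|3)=+1; (−1)^{-2·0·1}·(-1)^0·(+1)^-2 = +1.
Ram(-15283, -899) = {29, ∞}; no ℚ_29-point on the conic.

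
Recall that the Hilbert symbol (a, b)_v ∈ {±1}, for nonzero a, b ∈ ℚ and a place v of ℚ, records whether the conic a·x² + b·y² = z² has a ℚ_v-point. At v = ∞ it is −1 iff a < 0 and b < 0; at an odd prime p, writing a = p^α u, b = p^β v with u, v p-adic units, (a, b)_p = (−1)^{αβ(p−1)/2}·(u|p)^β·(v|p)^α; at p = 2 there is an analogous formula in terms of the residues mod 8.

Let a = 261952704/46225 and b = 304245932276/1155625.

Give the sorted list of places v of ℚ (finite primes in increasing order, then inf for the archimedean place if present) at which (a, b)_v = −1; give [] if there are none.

Mod squares: a ≡ 299, b ≡ 95381. Check v ∈ {∞, 2, 3, 5, 11, 13, 19, 23, 29, 43, 47}.
v=3: a=3^4·(≡2), b=3^0·(≡2) mod 3; (2|3)=-1, (2|3)=-1; (−1)^{4·0·1}·(-1)^0·(-1)^4 = +1.
v=∞: 299 > 0 and 95381 > 0  ⇒  (a,b)_∞ = +1.
v=5: a=5^-2·(≡1), b=5^-4·(≡4) mod 5; (1|5)=+1, (4|5)=+1; (−1)^{-2·-4·2}·(+1)^-4·(+1)^-2 = +1.
v=13: a=13^3·(≡10), b=13^1·(≡7) mod 13; (10|13)=+1, (7|13)=-1; (−1)^{3·1·6}·(+1)^1·(-1)^3 = -1.
v=43: a=43^-2·(≡35), b=43^-2·(≡32) mod 43; (35|43)=+1, (32|43)=-1; (−1)^{-2·-2·21}·(+1)^-2·(-1)^-2 = +1.
v=2: v_2(a)=6, v_2(b)=2; units ≡ 3, 5 (mod 8); ε·ε+αω+βω = 1·0+6·1+2·1 ≡ 0  ⇒  (a,b)_2 = +1.
v=19: a=19^0·(≡15), b=19^2·(≡11) mod 19; (15|19)=-1, (11|19)=+1; (−1)^{0·2·9}·(-1)^2·(+1)^0 = +1.
v=23: a=23^1·(≡6), b=23^1·(≡15) mod 23; (6|23)=+1, (15|23)=-1; (−1)^{1·1·11}·(+1)^1·(-1)^1 = +1.
v=47: a=47^0·(≡27), b=47^2·(≡17) mod 47; (27|47)=+1, (17|47)=+1; (−1)^{0·2·23}·(+1)^2·(+1)^0 = +1.
v=11: a=11^0·(≡8), b=11^1·(≡9) mod 11; (8|11)=-1, (9|11)=+1; (−1)^{0·1·5}·(-1)^1·(+1)^0 = -1.
v=29: a=29^0·(≡4), b=29^1·(≡26) mod 29; (4|29)=+1, (26|29)=-1; (−1)^{0·1·14}·(+1)^1·(-1)^0 = +1.
Ram(299, 95381) = {11, 13}; no ℚ_11-point on the conic.

[11, 13]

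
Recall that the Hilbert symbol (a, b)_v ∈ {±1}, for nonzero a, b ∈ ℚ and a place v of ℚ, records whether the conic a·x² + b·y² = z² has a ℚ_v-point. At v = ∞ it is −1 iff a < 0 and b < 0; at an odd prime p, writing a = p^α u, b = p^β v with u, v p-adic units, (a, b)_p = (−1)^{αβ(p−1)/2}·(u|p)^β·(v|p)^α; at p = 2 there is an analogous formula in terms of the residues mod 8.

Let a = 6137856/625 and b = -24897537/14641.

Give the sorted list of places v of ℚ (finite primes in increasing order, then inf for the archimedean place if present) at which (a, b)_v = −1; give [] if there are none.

(a, b) ≡ (74, -697) mod (ℚ^×)²; places V = {2, 3, 5, 7, 11, 17, 37, 41, ∞}.
(a,b)_41: α=0, u≡32; β=1, v≡19 (mod 41); (32|41)=+1, (19|41)=-1; sign (−1)^0·+1^1·-1^0 = +1.
(a,b)_2: α=11, β=0; u≡5, v≡7 (mod 8); ε(u)ε(v)=0·1, αω(v)=11·0, βω(u)=0·1; sum ≡ 0  ⇒  +1.
(a,b)_17: α=0, u≡7; β=1, v≡10 (mod 17); (7|17)=-1, (10|17)=-1; sign (−1)^0·-1^1·-1^0 = -1.
(a,b)_3: α=4, u≡2; β=6, v≡2 (mod 3); (2|3)=-1, (2|3)=-1; sign (−1)^0·-1^6·-1^4 = +1.
(a,b)_11: α=0, u≡6; β=-4, v≡6 (mod 11); (6|11)=-1, (6|11)=-1; sign (−1)^0·-1^-4·-1^0 = +1.
(a,b)_5: α=-4, u≡1; β=0, v≡3 (mod 5); (1|5)=+1, (3|5)=-1; sign (−1)^0·+1^0·-1^-4 = +1.
(a,b)_∞: sgn(74)=+, sgn(-697)=−, so +1.
(a,b)_37: α=1, u≡5; β=0, v≡35 (mod 37); (5|37)=-1, (35|37)=-1; sign (−1)^0·-1^0·-1^1 = -1.
(a,b)_7: α=0, u≡2; β=2, v≡6 (mod 7); (2|7)=+1, (6|7)=-1; sign (−1)^0·+1^2·-1^0 = +1.
(74, -697 / ℚ) ramifies at {17, 37}: a division algebra.

[17, 37]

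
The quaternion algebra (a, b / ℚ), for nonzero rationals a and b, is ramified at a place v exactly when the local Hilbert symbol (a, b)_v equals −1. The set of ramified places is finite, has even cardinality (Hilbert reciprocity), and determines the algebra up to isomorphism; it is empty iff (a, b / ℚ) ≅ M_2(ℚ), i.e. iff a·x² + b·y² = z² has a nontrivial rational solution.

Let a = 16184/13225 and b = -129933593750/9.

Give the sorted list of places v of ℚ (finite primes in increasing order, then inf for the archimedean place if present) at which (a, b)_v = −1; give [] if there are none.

Mod squares: a ≡ 14, b ≡ -332630. Check v ∈ {∞, 2, 3, 5, 7, 17, 23, 29, 31, 37}.
v=31: a=31^0·(≡5), b=31^1·(≡13) mod 31; (5|31)=+1, (13|31)=-1; (−1)^{0·1·15}·(+1)^1·(-1)^0 = +1.
v=5: a=5^-2·(≡1), b=5^9·(≡1) mod 5; (1|5)=+1, (1|5)=+1; (−1)^{-2·9·2}·(+1)^9·(+1)^-2 = +1.
v=17: a=17^2·(≡12), b=17^0·(≡16) mod 17; (12|17)=-1, (16|17)=+1; (−1)^{2·0·8}·(-1)^0·(+1)^2 = +1.
v=2: v_2(a)=3, v_2(b)=1; units ≡ 7, 5 (mod 8); ε·ε+αω+βω = 1·0+3·1+1·0 ≡ 1  ⇒  (a,b)_2 = -1.
v=37: a=37^0·(≡31), b=37^1·(≡10) mod 37; (31|37)=-1, (10|37)=+1; (−1)^{0·1·18}·(-1)^1·(+1)^0 = -1.
v=7: a=7^1·(≡1), b=7^0·(≡6) mod 7; (1|7)=+1, (6|7)=-1; (−1)^{1·0·3}·(+1)^0·(-1)^1 = -1.
v=29: a=29^0·(≡2), b=29^1·(≡18) mod 29; (2|29)=-1, (18|29)=-1; (−1)^{0·1·14}·(-1)^1·(-1)^0 = -1.
v=3: a=3^0·(≡2), b=3^-2·(≡1) mod 3; (2|3)=-1, (1|3)=+1; (−1)^{0·-2·1}·(-1)^-2·(+1)^0 = +1.
v=∞: 14 > 0 and -332630 < 0  ⇒  (a,b)_∞ = +1.
v=23: a=23^-2·(≡19), b=23^0·(≡21) mod 23; (19|23)=-1, (21|23)=-1; (−1)^{-2·0·11}·(-1)^0·(-1)^-2 = +1.
(14, -332630 / ℚ) ramifies at {2, 7, 29, 37}: a division algebra.

[2, 7, 29, 37]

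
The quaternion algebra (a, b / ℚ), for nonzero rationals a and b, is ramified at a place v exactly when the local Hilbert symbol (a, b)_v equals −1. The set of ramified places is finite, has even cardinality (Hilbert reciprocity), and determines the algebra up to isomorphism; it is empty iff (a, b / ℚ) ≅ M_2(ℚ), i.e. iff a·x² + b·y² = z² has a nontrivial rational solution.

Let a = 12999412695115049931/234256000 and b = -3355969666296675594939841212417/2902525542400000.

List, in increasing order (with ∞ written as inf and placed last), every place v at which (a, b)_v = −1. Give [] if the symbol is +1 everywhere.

[5, 13, 17, 41]

(a, b) ≡ (190, -39596570) mod (ℚ^×)²; places V = {2, 3, 5, 7, 11, 13, 17, 19, 23, 41, 53, ∞}.
(a,b)_5: α=-3, u≡2; β=-5, v≡1 (mod 5); (2|5)=-1, (1|5)=+1; sign (−1)^0·-1^-5·+1^-3 = -1.
(a,b)_∞: sgn(190)=+, sgn(-39596570)=−, so +1.
(a,b)_53: α=0, u≡31; β=2, v≡3 (mod 53); (31|53)=-1, (3|53)=-1; sign (−1)^0·-1^2·-1^0 = +1.
(a,b)_19: α=1, u≡3; β=1, v≡9 (mod 19); (3|19)=-1, (9|19)=+1; sign (−1)^1·-1^1·+1^1 = +1.
(a,b)_13: α=2, u≡5; β=3, v≡4 (mod 13); (5|13)=-1, (4|13)=+1; sign (−1)^0·-1^3·+1^2 = -1.
(a,b)_7: α=4, u≡4; β=6, v≡2 (mod 7); (4|7)=+1, (2|7)=+1; sign (−1)^0·+1^6·+1^4 = +1.
(a,b)_3: α=8, u≡1; β=10, v≡1 (mod 3); (1|3)=+1, (1|3)=+1; sign (−1)^0·+1^10·+1^8 = +1.
(a,b)_11: α=-4, u≡4; β=-6, v≡4 (mod 11); (4|11)=+1, (4|11)=+1; sign (−1)^0·+1^-6·+1^-4 = +1.
(a,b)_23: α=2, u≡18; β=3, v≡9 (mod 23); (18|23)=+1, (9|23)=+1; sign (−1)^0·+1^3·+1^2 = +1.
(a,b)_17: α=2, u≡3; β=3, v≡7 (mod 17); (3|17)=-1, (7|17)=-1; sign (−1)^0·-1^3·-1^2 = -1.
(a,b)_2: α=-7, β=-19; u≡7, v≡3 (mod 8); ε(u)ε(v)=1·1, αω(v)=-7·1, βω(u)=-19·0; sum ≡ 0  ⇒  +1.
(a,b)_41: α=2, u≡14; β=3, v≡14 (mod 41); (14|41)=-1, (14|41)=-1; sign (−1)^0·-1^3·-1^2 = -1.
|Ram(190, -39596570)| = 4, even; anisotropic at {5, 13, 17, 41}.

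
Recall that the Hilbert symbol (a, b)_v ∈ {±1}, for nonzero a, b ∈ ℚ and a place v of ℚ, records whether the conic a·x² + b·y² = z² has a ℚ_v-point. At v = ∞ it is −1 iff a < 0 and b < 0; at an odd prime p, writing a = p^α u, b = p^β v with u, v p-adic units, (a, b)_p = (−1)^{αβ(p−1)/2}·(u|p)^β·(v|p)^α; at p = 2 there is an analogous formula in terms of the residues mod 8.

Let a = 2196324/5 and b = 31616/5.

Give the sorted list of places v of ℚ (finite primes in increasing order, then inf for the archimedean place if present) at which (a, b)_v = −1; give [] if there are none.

Mod squares: a ≡ 5, b ≡ 2470. Check v ∈ {∞, 2, 3, 5, 13, 19}.
v=2: v_2(a)=2, v_2(b)=7; units ≡ 5, 3 (mod 8); ε·ε+αω+βω = 0·1+2·1+7·1 ≡ 1  ⇒  (a,b)_2 = -1.
v=19: a=19^2·(≡16), b=19^1·(≡6) mod 19; (16|19)=+1, (6|19)=+1; (−1)^{2·1·9}·(+1)^1·(+1)^2 = +1.
v=13: a=13^2·(≡7), b=13^1·(≡8) mod 13; (7|13)=-1, (8|13)=-1; (−1)^{2·1·6}·(-1)^1·(-1)^2 = -1.
v=∞: 5 > 0 and 2470 > 0  ⇒  (a,b)_∞ = +1.
v=3: a=3^2·(≡2), b=3^0·(≡1) mod 3; (2|3)=-1, (1|3)=+1; (−1)^{2·0·1}·(-1)^0·(+1)^2 = +1.
v=5: a=5^-1·(≡4), b=5^-1·(≡1) mod 5; (4|5)=+1, (1|5)=+1; (−1)^{-1·-1·2}·(+1)^-1·(+1)^-1 = +1.
Ram(5, 2470) = {2, 13}; no ℚ_2-point on the conic.

[2, 13]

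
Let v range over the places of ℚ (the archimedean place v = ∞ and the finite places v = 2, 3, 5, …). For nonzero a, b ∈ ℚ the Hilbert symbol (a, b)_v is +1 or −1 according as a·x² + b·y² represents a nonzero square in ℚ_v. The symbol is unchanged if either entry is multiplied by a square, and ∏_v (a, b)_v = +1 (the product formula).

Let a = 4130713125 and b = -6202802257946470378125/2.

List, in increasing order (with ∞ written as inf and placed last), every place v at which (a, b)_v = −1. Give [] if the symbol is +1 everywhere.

[2, 11]

(a, b) ≡ (21, -5610) mod (ℚ^×)²; places V = {2, 3, 5, 7, 11, 17, ∞}.
(a,b)_2: α=0, β=-1; u≡5, v≡3 (mod 8); ε(u)ε(v)=0·1, αω(v)=0·1, βω(u)=-1·1; sum ≡ 1  ⇒  -1.
(a,b)_7: α=1, u≡6; β=2, v≡2 (mod 7); (6|7)=-1, (2|7)=+1; sign (−1)^0·-1^2·+1^1 = +1.
(a,b)_5: α=4, u≡1; β=5, v≡2 (mod 5); (1|5)=+1, (2|5)=-1; sign (−1)^0·+1^5·-1^4 = +1.
(a,b)_11: α=2, u≡10; β=5, v≡2 (mod 11); (10|11)=-1, (2|11)=-1; sign (−1)^0·-1^5·-1^2 = -1.
(a,b)_17: α=2, u≡1; β=5, v≡11 (mod 17); (1|17)=+1, (11|17)=-1; sign (−1)^0·+1^5·-1^2 = +1.
(a,b)_3: α=3, u≡1; β=11, v≡2 (mod 3); (1|3)=+1, (2|3)=-1; sign (−1)^1·+1^11·-1^3 = +1.
(a,b)_∞: sgn(21)=+, sgn(-5610)=−, so +1.
(21, -5610 / ℚ) ramifies at {2, 11}: a division algebra.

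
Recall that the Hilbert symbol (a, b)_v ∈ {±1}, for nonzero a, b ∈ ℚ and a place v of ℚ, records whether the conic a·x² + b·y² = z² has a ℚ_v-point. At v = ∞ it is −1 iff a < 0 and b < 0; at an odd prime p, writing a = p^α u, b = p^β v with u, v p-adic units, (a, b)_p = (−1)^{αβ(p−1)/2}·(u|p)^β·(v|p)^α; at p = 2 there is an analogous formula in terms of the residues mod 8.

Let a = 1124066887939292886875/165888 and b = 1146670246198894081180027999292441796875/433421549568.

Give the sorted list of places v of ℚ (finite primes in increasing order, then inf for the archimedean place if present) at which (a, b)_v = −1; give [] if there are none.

[2, 7, 17, 23, 29, 37]

(a, b) ≡ (401302, 933317) mod (ℚ^×)²; places V = {2, 3, 5, 7, 11, 13, 17, 19, 23, 29, 31, 37, ∞}.
(a,b)_∞: sgn(401302)=+, sgn(933317)=+, so +1.
(a,b)_11: α=1, u≡6; β=3, v≡4 (mod 11); (6|11)=-1, (4|11)=+1; sign (−1)^1·-1^3·+1^1 = +1.
(a,b)_5: α=4, u≡3; β=8, v≡2 (mod 5); (3|5)=-1, (2|5)=-1; sign (−1)^0·-1^8·-1^4 = +1.
(a,b)_29: α=1, u≡23; β=2, v≡8 (mod 29); (23|29)=+1, (8|29)=-1; sign (−1)^0·+1^2·-1^1 = -1.
(a,b)_7: α=0, u≡3; β=-1, v≡4 (mod 7); (3|7)=-1, (4|7)=+1; sign (−1)^0·-1^-1·+1^0 = -1.
(a,b)_19: α=2, u≡13; β=4, v≡2 (mod 19); (13|19)=-1, (2|19)=-1; sign (−1)^0·-1^4·-1^2 = +1.
(a,b)_17: α=3, u≡6; β=5, v≡4 (mod 17); (6|17)=-1, (4|17)=+1; sign (−1)^0·-1^5·+1^3 = -1.
(a,b)_2: α=-11, β=-20; u≡3, v≡5 (mod 8); ε(u)ε(v)=1·0, αω(v)=-11·1, βω(u)=-20·1; sum ≡ 1  ⇒  -1.
(a,b)_37: α=1, u≡31; β=2, v≡17 (mod 37); (31|37)=-1, (17|37)=-1; sign (−1)^0·-1^2·-1^1 = -1.
(a,b)_31: α=2, u≡19; β=3, v≡30 (mod 31); (19|31)=+1, (30|31)=-1; sign (−1)^0·+1^3·-1^2 = +1.
(a,b)_23: α=2, u≡21; β=3, v≡7 (mod 23); (21|23)=-1, (7|23)=-1; sign (−1)^0·-1^3·-1^2 = -1.
(a,b)_13: α=2, u≡5; β=4, v≡7 (mod 13); (5|13)=-1, (7|13)=-1; sign (−1)^0·-1^4·-1^2 = +1.
(a,b)_3: α=-4, u≡1; β=-10, v≡2 (mod 3); (1|3)=+1, (2|3)=-1; sign (−1)^0·+1^-10·-1^-4 = +1.
Ram(401302, 933317) = {2, 7, 17, 23, 29, 37}; no ℚ_2-point on the conic.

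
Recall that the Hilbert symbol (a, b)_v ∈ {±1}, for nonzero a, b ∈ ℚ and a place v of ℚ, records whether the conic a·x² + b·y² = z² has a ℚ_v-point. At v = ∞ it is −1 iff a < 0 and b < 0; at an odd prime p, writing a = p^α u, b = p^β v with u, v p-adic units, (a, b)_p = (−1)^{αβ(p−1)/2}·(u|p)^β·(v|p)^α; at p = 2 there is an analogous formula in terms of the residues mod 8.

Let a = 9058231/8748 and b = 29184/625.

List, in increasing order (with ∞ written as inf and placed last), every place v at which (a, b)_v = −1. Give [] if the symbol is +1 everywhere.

[2, 31]

Mod squares: a ≡ 160797, b ≡ 114. Check v ∈ {∞, 2, 3, 5, 7, 13, 19, 31}.
v=13: a=13^3·(≡11), b=13^0·(≡12) mod 13; (11|13)=-1, (12|13)=+1; (−1)^{3·0·6}·(-1)^0·(+1)^3 = +1.
v=2: v_2(a)=-2, v_2(b)=9; units ≡ 5, 1 (mod 8); ε·ε+αω+βω = 0·0+-2·0+9·1 ≡ 1  ⇒  (a,b)_2 = -1.
v=3: a=3^-7·(≡1), b=3^1·(≡2) mod 3; (1|3)=+1, (2|3)=-1; (−1)^{-7·1·1}·(+1)^1·(-1)^-7 = +1.
v=∞: 160797 > 0 and 114 > 0  ⇒  (a,b)_∞ = +1.
v=5: a=5^0·(≡2), b=5^-4·(≡4) mod 5; (2|5)=-1, (4|5)=+1; (−1)^{0·-4·2}·(-1)^-4·(+1)^0 = +1.
v=7: a=7^1·(≡4), b=7^0·(≡4) mod 7; (4|7)=+1, (4|7)=+1; (−1)^{1·0·3}·(+1)^0·(+1)^1 = +1.
v=19: a=19^1·(≡12), b=19^1·(≡11) mod 19; (12|19)=-1, (11|19)=+1; (−1)^{1·1·9}·(-1)^1·(+1)^1 = +1.
v=31: a=31^1·(≡25), b=31^0·(≡15) mod 31; (25|31)=+1, (15|31)=-1; (−1)^{1·0·15}·(+1)^0·(-1)^1 = -1.
(160797, 114 / ℚ) ramifies at {2, 31}: a division algebra.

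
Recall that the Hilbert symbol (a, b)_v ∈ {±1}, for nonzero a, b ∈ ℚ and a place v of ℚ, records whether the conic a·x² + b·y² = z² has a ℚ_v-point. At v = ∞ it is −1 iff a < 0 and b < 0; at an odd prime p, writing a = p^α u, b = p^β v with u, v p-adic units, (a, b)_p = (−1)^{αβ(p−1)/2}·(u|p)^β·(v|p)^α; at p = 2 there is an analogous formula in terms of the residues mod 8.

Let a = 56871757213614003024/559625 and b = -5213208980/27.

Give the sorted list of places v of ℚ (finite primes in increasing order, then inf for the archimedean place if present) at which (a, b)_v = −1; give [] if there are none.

Mod squares: a ≡ 12765, b ≡ -79794015. Check v ∈ {∞, 2, 3, 5, 7, 11, 13, 19, 23, 37, 47}.
v=23: a=23^1·(≡6), b=23^1·(≡15) mod 23; (6|23)=+1, (15|23)=-1; (−1)^{1·1·11}·(+1)^1·(-1)^1 = +1.
v=19: a=19^4·(≡9), b=19^1·(≡14) mod 19; (9|19)=+1, (14|19)=-1; (−1)^{4·1·9}·(+1)^1·(-1)^4 = +1.
v=37: a=37^-1·(≡25), b=37^1·(≡6) mod 37; (25|37)=+1, (6|37)=-1; (−1)^{-1·1·18}·(+1)^1·(-1)^-1 = -1.
v=47: a=47^2·(≡18), b=47^1·(≡14) mod 47; (18|47)=+1, (14|47)=+1; (−1)^{2·1·23}·(+1)^1·(+1)^2 = +1.
v=∞: 12765 > 0 and -79794015 < 0  ⇒  (a,b)_∞ = +1.
v=7: a=7^6·(≡1), b=7^3·(≡5) mod 7; (1|7)=+1, (5|7)=-1; (−1)^{6·3·3}·(+1)^3·(-1)^6 = +1.
v=11: a=11^-2·(≡9), b=11^0·(≡2) mod 11; (9|11)=+1, (2|11)=-1; (−1)^{-2·0·5}·(+1)^0·(-1)^-2 = +1.
v=13: a=13^2·(≡10), b=13^0·(≡8) mod 13; (10|13)=+1, (8|13)=-1; (−1)^{2·0·6}·(+1)^0·(-1)^2 = +1.
v=3: a=3^3·(≡1), b=3^-3·(≡1) mod 3; (1|3)=+1, (1|3)=+1; (−1)^{3·-3·1}·(+1)^-3·(+1)^3 = -1.
v=5: a=5^-3·(≡2), b=5^1·(≡2) mod 5; (2|5)=-1, (2|5)=-1; (−1)^{-3·1·2}·(-1)^1·(-1)^-3 = +1.
v=2: v_2(a)=4, v_2(b)=2; units ≡ 5, 1 (mod 8); ε·ε+αω+βω = 0·0+4·0+2·1 ≡ 0  ⇒  (a,b)_2 = +1.
(12765, -79794015 / ℚ) ramifies at {3, 37}: a division algebra.

[3, 37]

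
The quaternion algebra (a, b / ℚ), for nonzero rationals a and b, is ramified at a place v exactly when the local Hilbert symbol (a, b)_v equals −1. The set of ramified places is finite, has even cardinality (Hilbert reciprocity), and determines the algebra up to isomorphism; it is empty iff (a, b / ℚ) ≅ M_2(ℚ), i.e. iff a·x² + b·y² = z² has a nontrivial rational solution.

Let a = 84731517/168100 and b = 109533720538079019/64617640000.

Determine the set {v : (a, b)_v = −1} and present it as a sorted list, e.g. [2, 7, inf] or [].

[]

(a, b) ≡ (13, 299) mod (ℚ^×)²; places V = {2, 3, 5, 7, 13, 17, 23, 31, 37, 41, ∞}.
(a,b)_41: α=-2, u≡35; β=-2, v≡3 (mod 41); (35|41)=-1, (3|41)=-1; sign (−1)^0·-1^-2·-1^-2 = +1.
(a,b)_5: α=-2, u≡3; β=-4, v≡1 (mod 5); (3|5)=-1, (1|5)=+1; sign (−1)^0·-1^-4·+1^-2 = +1.
(a,b)_23: α=2, u≡13; β=3, v≡13 (mod 23); (13|23)=+1, (13|23)=+1; sign (−1)^0·+1^3·+1^2 = +1.
(a,b)_13: α=1, u≡9; β=1, v≡12 (mod 13); (9|13)=+1, (12|13)=+1; sign (−1)^0·+1^1·+1^1 = +1.
(a,b)_31: α=0, u≡3; β=-2, v≡14 (mod 31); (3|31)=-1, (14|31)=+1; sign (−1)^0·-1^-2·+1^0 = +1.
(a,b)_2: α=-2, β=-6; u≡5, v≡3 (mod 8); ε(u)ε(v)=0·1, αω(v)=-2·1, βω(u)=-6·1; sum ≡ 0  ⇒  +1.
(a,b)_17: α=0, u≡8; β=2, v≡5 (mod 17); (8|17)=+1, (5|17)=-1; sign (−1)^0·+1^2·-1^0 = +1.
(a,b)_37: α=2, u≡32; β=2, v≡36 (mod 37); (32|37)=-1, (36|37)=+1; sign (−1)^0·-1^2·+1^2 = +1.
(a,b)_∞: sgn(13)=+, sgn(299)=+, so +1.
(a,b)_3: α=2, u≡1; β=6, v≡2 (mod 3); (1|3)=+1, (2|3)=-1; sign (−1)^0·+1^6·-1^2 = +1.
(a,b)_7: α=0, u≡5; β=4, v≡5 (mod 7); (5|7)=-1, (5|7)=-1; sign (−1)^0·-1^4·-1^0 = +1.
Every local symbol is +1, so the conic 13·x² + 299·y² = z² has ℚ_v-points for all v and hence a ℚ-point; (a, b / ℚ) ≅ M_2(ℚ).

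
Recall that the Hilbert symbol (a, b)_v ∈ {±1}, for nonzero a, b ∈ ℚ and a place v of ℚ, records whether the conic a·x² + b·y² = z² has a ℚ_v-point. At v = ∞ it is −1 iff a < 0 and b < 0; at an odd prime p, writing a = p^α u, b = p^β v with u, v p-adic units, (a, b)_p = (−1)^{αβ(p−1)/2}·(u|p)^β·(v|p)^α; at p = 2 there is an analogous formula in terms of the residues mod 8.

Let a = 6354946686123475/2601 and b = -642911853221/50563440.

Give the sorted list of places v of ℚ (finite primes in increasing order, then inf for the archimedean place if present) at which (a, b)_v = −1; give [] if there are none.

Mod squares: a ≡ 19, b ≡ -262515. Check v ∈ {∞, 2, 3, 5, 11, 17, 19, 29, 37, 43}.
v=37: a=37^2·(≡17), b=37^1·(≡10) mod 37; (17|37)=-1, (10|37)=+1; (−1)^{2·1·18}·(-1)^1·(+1)^2 = -1.
v=11: a=11^4·(≡7), b=11^3·(≡1) mod 11; (7|11)=-1, (1|11)=+1; (−1)^{4·3·5}·(-1)^3·(+1)^4 = -1.
v=3: a=3^-2·(≡1), b=3^-7·(≡2) mod 3; (1|3)=+1, (2|3)=-1; (−1)^{-2·-7·1}·(+1)^-7·(-1)^-2 = +1.
v=17: a=17^-2·(≡13), b=17^-2·(≡9) mod 17; (13|17)=+1, (9|17)=+1; (−1)^{-2·-2·8}·(+1)^-2·(+1)^-2 = +1.
v=29: a=29^0·(≡18), b=29^2·(≡23) mod 29; (18|29)=-1, (23|29)=+1; (−1)^{0·2·14}·(-1)^2·(+1)^0 = +1.
v=5: a=5^2·(≡4), b=5^-1·(≡3) mod 5; (4|5)=+1, (3|5)=-1; (−1)^{2·-1·2}·(+1)^-1·(-1)^2 = +1.
v=2: v_2(a)=0, v_2(b)=-4; units ≡ 3, 5 (mod 8); ε·ε+αω+βω = 1·0+0·1+-4·1 ≡ 0  ⇒  (a,b)_2 = +1.
v=19: a=19^3·(≡11), b=19^2·(≡18) mod 19; (11|19)=+1, (18|19)=-1; (−1)^{3·2·9}·(+1)^2·(-1)^3 = -1.
v=∞: 19 > 0 and -262515 < 0  ⇒  (a,b)_∞ = +1.
v=43: a=43^2·(≡20), b=43^1·(≡40) mod 43; (20|43)=-1, (40|43)=+1; (−1)^{2·1·21}·(-1)^1·(+1)^2 = -1.
Ram(19, -262515) = {11, 19, 37, 43}; no ℚ_11-point on the conic.

[11, 19, 37, 43]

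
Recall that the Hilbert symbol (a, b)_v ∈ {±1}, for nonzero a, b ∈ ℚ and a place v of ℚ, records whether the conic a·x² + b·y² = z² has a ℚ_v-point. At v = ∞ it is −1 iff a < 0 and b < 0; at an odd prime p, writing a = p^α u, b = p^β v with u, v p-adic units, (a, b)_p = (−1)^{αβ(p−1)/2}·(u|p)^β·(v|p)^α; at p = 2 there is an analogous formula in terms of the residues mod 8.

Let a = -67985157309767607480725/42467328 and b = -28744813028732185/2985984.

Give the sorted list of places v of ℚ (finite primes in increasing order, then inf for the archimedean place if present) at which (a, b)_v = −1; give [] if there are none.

[2, 5, 17, inf]

Mod squares: a ≡ -8602, b ≡ -385. Check v ∈ {∞, 2, 3, 5, 7, 11, 17, 23, 41}.
v=3: a=3^-4·(≡2), b=3^-6·(≡2) mod 3; (2|3)=-1, (2|3)=-1; (−1)^{-4·-6·1}·(-1)^-6·(-1)^-4 = +1.
v=23: a=23^3·(≡21), b=23^2·(≡16) mod 23; (21|23)=-1, (16|23)=+1; (−1)^{3·2·11}·(-1)^2·(+1)^3 = +1.
v=17: a=17^3·(≡9), b=17^2·(≡6) mod 17; (9|17)=+1, (6|17)=-1; (−1)^{3·2·8}·(+1)^2·(-1)^3 = -1.
v=2: v_2(a)=-19, v_2(b)=-12; units ≡ 3, 7 (mod 8); ε·ε+αω+βω = 1·1+-19·0+-12·1 ≡ 1  ⇒  (a,b)_2 = -1.
v=5: a=5^2·(≡2), b=5^1·(≡2) mod 5; (2|5)=-1, (2|5)=-1; (−1)^{2·1·2}·(-1)^1·(-1)^2 = -1.
v=41: a=41^0·(≡36), b=41^2·(≡5) mod 41; (36|41)=+1, (5|41)=+1; (−1)^{0·2·20}·(+1)^2·(+1)^0 = +1.
v=11: a=11^5·(≡6), b=11^3·(≡3) mod 11; (6|11)=-1, (3|11)=+1; (−1)^{5·3·5}·(-1)^3·(+1)^5 = +1.
v=7: a=7^10·(≡1), b=7^5·(≡2) mod 7; (1|7)=+1, (2|7)=+1; (−1)^{10·5·3}·(+1)^5·(+1)^10 = +1.
v=∞: -8602 < 0 and -385 < 0  ⇒  (a,b)_∞ = -1.
(-8602, -385 / ℚ) ramifies at {2, 5, 17, ∞}: a division algebra.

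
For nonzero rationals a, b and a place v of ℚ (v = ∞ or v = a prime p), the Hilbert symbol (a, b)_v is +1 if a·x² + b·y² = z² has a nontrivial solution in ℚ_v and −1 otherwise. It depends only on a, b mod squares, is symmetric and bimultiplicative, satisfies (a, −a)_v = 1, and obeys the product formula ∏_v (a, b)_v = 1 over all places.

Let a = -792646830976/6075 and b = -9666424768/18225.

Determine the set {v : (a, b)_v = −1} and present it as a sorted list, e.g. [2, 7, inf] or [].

(a, b) ≡ (-307068762, -1248247) mod (ℚ^×)²; places V = {2, 3, 5, 7, 11, 13, 29, 41, 43, ∞}.
(a,b)_2: α=7, β=6; u≡3, v≡1 (mod 8); ε(u)ε(v)=1·0, αω(v)=7·0, βω(u)=6·1; sum ≡ 0  ⇒  +1.
(a,b)_3: α=-5, u≡2; β=-6, v≡2 (mod 3); (2|3)=-1, (2|3)=-1; sign (−1)^0·-1^-6·-1^-5 = -1.
(a,b)_11: α=3, u≡7; β=3, v≡10 (mod 11); (7|11)=-1, (10|11)=-1; sign (−1)^1·-1^3·-1^3 = -1.
(a,b)_13: α=1, u≡4; β=1, v≡9 (mod 13); (4|13)=+1, (9|13)=+1; sign (−1)^0·+1^1·+1^1 = +1.
(a,b)_43: α=1, u≡34; β=1, v≡33 (mod 43); (34|43)=-1, (33|43)=-1; sign (−1)^1·-1^1·-1^1 = -1.
(a,b)_41: α=1, u≡38; β=0, v≡20 (mod 41); (38|41)=-1, (20|41)=+1; sign (−1)^0·-1^0·+1^1 = +1.
(a,b)_7: α=1, u≡2; β=1, v≡2 (mod 7); (2|7)=+1, (2|7)=+1; sign (−1)^1·+1^1·+1^1 = -1.
(a,b)_5: α=-2, u≡3; β=-2, v≡3 (mod 5); (3|5)=-1, (3|5)=-1; sign (−1)^0·-1^-2·-1^-2 = +1.
(a,b)_29: α=1, u≡17; β=1, v≡24 (mod 29); (17|29)=-1, (24|29)=+1; sign (−1)^0·-1^1·+1^1 = -1.
(a,b)_∞: sgn(-307068762)=−, sgn(-1248247)=−, so -1.
Ram(-307068762, -1248247) = {3, 7, 11, 29, 43, ∞}; no ℚ_3-point on the conic.

[3, 7, 11, 29, 43, inf]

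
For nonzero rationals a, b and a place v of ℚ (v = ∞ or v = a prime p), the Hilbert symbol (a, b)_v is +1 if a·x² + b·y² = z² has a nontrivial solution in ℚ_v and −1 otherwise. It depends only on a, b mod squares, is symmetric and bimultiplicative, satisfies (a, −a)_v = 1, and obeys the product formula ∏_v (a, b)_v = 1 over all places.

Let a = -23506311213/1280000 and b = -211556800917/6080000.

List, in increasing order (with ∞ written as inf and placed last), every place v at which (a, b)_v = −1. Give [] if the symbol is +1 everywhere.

Mod squares: a ≡ -506, b ≡ -9614. Check v ∈ {∞, 2, 3, 5, 7, 11, 17, 19, 23}.
v=∞: -506 < 0 and -9614 < 0  ⇒  (a,b)_∞ = -1.
v=17: a=17^2·(≡2), b=17^2·(≡2) mod 17; (2|17)=+1, (2|17)=+1; (−1)^{2·2·8}·(+1)^2·(+1)^2 = +1.
v=5: a=5^-4·(≡4), b=5^-4·(≡1) mod 5; (4|5)=+1, (1|5)=+1; (−1)^{-4·-4·2}·(+1)^-4·(+1)^-4 = +1.
v=3: a=3^8·(≡1), b=3^10·(≡1) mod 3; (1|3)=+1, (1|3)=+1; (−1)^{8·10·1}·(+1)^10·(+1)^8 = +1.
v=19: a=19^0·(≡11), b=19^-1·(≡16) mod 19; (11|19)=+1, (16|19)=+1; (−1)^{0·-1·9}·(+1)^-1·(+1)^0 = +1.
v=23: a=23^1·(≡12), b=23^1·(≡7) mod 23; (12|23)=+1, (7|23)=-1; (−1)^{1·1·11}·(+1)^1·(-1)^1 = +1.
v=2: v_2(a)=-11, v_2(b)=-9; units ≡ 3, 1 (mod 8); ε·ε+αω+βω = 1·0+-11·0+-9·1 ≡ 1  ⇒  (a,b)_2 = -1.
v=11: a=11^1·(≡5), b=11^1·(≡6) mod 11; (5|11)=+1, (6|11)=-1; (−1)^{1·1·5}·(+1)^1·(-1)^1 = +1.
v=7: a=7^2·(≡3), b=7^2·(≡2) mod 7; (3|7)=-1, (2|7)=+1; (−1)^{2·2·3}·(-1)^2·(+1)^2 = +1.
(-506, -9614 / ℚ) ramifies at {2, ∞}: a division algebra.

[2, inf]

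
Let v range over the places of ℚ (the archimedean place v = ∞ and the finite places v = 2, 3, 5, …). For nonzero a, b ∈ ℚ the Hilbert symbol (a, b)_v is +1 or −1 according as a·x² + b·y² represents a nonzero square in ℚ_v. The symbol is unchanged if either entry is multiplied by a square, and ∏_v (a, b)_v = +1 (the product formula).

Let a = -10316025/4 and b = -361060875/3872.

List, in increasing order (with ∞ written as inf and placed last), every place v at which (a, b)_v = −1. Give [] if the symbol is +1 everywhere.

[3, 29, 31, inf]

(a, b) ≡ (-45849, -3209430) mod (ℚ^×)²; places V = {2, 3, 5, 7, 11, 17, 29, 31, ∞}.
(a,b)_11: α=0, u≡7; β=-2, v≡10 (mod 11); (7|11)=-1, (10|11)=-1; sign (−1)^0·-1^-2·-1^0 = +1.
(a,b)_∞: sgn(-45849)=−, sgn(-3209430)=−, so -1.
(a,b)_29: α=1, u≡19; β=1, v≡13 (mod 29); (19|29)=-1, (13|29)=+1; sign (−1)^0·-1^1·+1^1 = -1.
(a,b)_31: α=1, u≡18; β=1, v≡28 (mod 31); (18|31)=+1, (28|31)=+1; sign (−1)^1·+1^1·+1^1 = -1.
(a,b)_5: α=2, u≡1; β=3, v≡4 (mod 5); (1|5)=+1, (4|5)=+1; sign (−1)^0·+1^3·+1^2 = +1.
(a,b)_7: α=0, u≡2; β=1, v≡5 (mod 7); (2|7)=+1, (5|7)=-1; sign (−1)^0·+1^1·-1^0 = +1.
(a,b)_17: α=1, u≡6; β=1, v≡11 (mod 17); (6|17)=-1, (11|17)=-1; sign (−1)^0·-1^1·-1^1 = +1.
(a,b)_2: α=-2, β=-5; u≡7, v≡5 (mod 8); ε(u)ε(v)=1·0, αω(v)=-2·1, βω(u)=-5·0; sum ≡ 0  ⇒  +1.
(a,b)_3: α=3, u≡2; β=3, v≡2 (mod 3); (2|3)=-1, (2|3)=-1; sign (−1)^1·-1^3·-1^3 = -1.
|Ram(-45849, -3209430)| = 4, even; anisotropic at {3, 29, 31, ∞}.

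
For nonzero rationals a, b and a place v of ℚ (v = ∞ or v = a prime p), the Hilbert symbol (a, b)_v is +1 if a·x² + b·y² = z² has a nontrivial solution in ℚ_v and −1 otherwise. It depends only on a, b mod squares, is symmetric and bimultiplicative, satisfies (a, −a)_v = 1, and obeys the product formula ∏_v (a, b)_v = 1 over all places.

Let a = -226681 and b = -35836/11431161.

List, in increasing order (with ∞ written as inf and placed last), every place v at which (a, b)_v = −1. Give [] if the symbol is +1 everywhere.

Mod squares: a ≡ -226681, b ≡ -31. Check v ∈ {∞, 2, 3, 7, 13, 17, 23, 31, 47, 53}.
v=47: a=47^1·(≡18), b=47^0·(≡8) mod 47; (18|47)=+1, (8|47)=+1; (−1)^{1·0·23}·(+1)^0·(+1)^1 = +1.
v=23: a=23^0·(≡7), b=23^-2·(≡19) mod 23; (7|23)=-1, (19|23)=-1; (−1)^{0·-2·11}·(-1)^-2·(-1)^0 = +1.
v=3: a=3^0·(≡2), b=3^-2·(≡2) mod 3; (2|3)=-1, (2|3)=-1; (−1)^{0·-2·1}·(-1)^-2·(-1)^0 = +1.
v=31: a=31^0·(≡22), b=31^1·(≡21) mod 31; (22|31)=-1, (21|31)=-1; (−1)^{0·1·15}·(-1)^1·(-1)^0 = -1.
v=∞: -226681 < 0 and -31 < 0  ⇒  (a,b)_∞ = -1.
v=17: a=17^0·(≡14), b=17^2·(≡3) mod 17; (14|17)=-1, (3|17)=-1; (−1)^{0·2·8}·(-1)^2·(-1)^0 = +1.
v=53: a=53^1·(≡16), b=53^0·(≡3) mod 53; (16|53)=+1, (3|53)=-1; (−1)^{1·0·26}·(+1)^0·(-1)^1 = -1.
v=13: a=13^1·(≡9), b=13^0·(≡5) mod 13; (9|13)=+1, (5|13)=-1; (−1)^{1·0·6}·(+1)^0·(-1)^1 = -1.
v=2: v_2(a)=0, v_2(b)=2; units ≡ 7, 1 (mod 8); ε·ε+αω+βω = 1·0+0·0+2·0 ≡ 0  ⇒  (a,b)_2 = +1.
v=7: a=7^1·(≡6), b=7^-4·(≡4) mod 7; (6|7)=-1, (4|7)=+1; (−1)^{1·-4·3}·(-1)^-4·(+1)^1 = +1.
(-226681, -31 / ℚ) ramifies at {13, 31, 53, ∞}: a division algebra.

[13, 31, 53, inf]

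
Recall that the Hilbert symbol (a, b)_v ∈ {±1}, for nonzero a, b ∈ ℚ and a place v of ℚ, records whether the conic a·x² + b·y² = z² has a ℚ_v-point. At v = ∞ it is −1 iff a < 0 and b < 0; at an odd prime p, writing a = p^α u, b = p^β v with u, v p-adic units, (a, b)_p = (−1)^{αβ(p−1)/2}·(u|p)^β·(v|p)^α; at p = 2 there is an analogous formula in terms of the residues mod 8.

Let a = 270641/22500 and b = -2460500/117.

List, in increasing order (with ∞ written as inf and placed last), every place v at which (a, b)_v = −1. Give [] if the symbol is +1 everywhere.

[7, 13, 23, 37]

(a, b) ≡ (161, -319865) mod (ℚ^×)²; places V = {2, 3, 5, 7, 13, 19, 23, 37, 41, ∞}.
(a,b)_23: α=1, u≡10; β=0, v≡20 (mod 23); (10|23)=-1, (20|23)=-1; sign (−1)^0·-1^0·-1^1 = -1.
(a,b)_5: α=-4, u≡1; β=3, v≡3 (mod 5); (1|5)=+1, (3|5)=-1; sign (−1)^0·+1^3·-1^-4 = +1.
(a,b)_37: α=0, u≡15; β=1, v≡29 (mod 37); (15|37)=-1, (29|37)=-1; sign (−1)^0·-1^1·-1^0 = -1.
(a,b)_7: α=1, u≡1; β=1, v≡1 (mod 7); (1|7)=+1, (1|7)=+1; sign (−1)^1·+1^1·+1^1 = -1.
(a,b)_41: α=2, u≡14; β=0, v≡15 (mod 41); (14|41)=-1, (15|41)=-1; sign (−1)^0·-1^0·-1^2 = +1.
(a,b)_∞: sgn(161)=+, sgn(-319865)=−, so +1.
(a,b)_13: α=0, u≡2; β=-1, v≡4 (mod 13); (2|13)=-1, (4|13)=+1; sign (−1)^0·-1^-1·+1^0 = -1.
(a,b)_3: α=-2, u≡2; β=-2, v≡1 (mod 3); (2|3)=-1, (1|3)=+1; sign (−1)^0·-1^-2·+1^-2 = +1.
(a,b)_2: α=-2, β=2; u≡1, v≡7 (mod 8); ε(u)ε(v)=0·1, αω(v)=-2·0, βω(u)=2·0; sum ≡ 0  ⇒  +1.
(a,b)_19: α=0, u≡6; β=1, v≡14 (mod 19); (6|19)=+1, (14|19)=-1; sign (−1)^0·+1^1·-1^0 = +1.
Ram(161, -319865) = {7, 13, 23, 37}; no ℚ_7-point on the conic.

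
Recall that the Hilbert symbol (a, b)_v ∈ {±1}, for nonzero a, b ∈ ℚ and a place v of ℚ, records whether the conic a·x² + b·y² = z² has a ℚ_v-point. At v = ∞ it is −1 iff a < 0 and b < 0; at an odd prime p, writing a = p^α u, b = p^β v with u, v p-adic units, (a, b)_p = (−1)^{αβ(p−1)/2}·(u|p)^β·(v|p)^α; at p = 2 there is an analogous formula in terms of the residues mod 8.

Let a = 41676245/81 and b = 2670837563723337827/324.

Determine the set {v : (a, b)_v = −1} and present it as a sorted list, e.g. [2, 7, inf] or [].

[5, 13, 43, 47]

(a, b) ≡ (246605, 132587) mod (ℚ^×)²; places V = {2, 3, 5, 7, 13, 31, 37, 43, 47, ∞}.
(a,b)_13: α=2, u≡7; β=3, v≡8 (mod 13); (7|13)=-1, (8|13)=-1; sign (−1)^0·-1^3·-1^2 = -1.
(a,b)_∞: sgn(246605)=+, sgn(132587)=+, so +1.
(a,b)_7: α=0, u≡4; β=3, v≡3 (mod 7); (4|7)=+1, (3|7)=-1; sign (−1)^0·+1^3·-1^0 = +1.
(a,b)_2: α=0, β=-2; u≡5, v≡3 (mod 8); ε(u)ε(v)=0·1, αω(v)=0·1, βω(u)=-2·1; sum ≡ 0  ⇒  +1.
(a,b)_3: α=-4, u≡2; β=-4, v≡2 (mod 3); (2|3)=-1, (2|3)=-1; sign (−1)^0·-1^-4·-1^-4 = +1.
(a,b)_5: α=1, u≡4; β=0, v≡3 (mod 5); (4|5)=+1, (3|5)=-1; sign (−1)^0·+1^0·-1^1 = -1.
(a,b)_37: α=1, u≡15; β=2, v≡33 (mod 37); (15|37)=-1, (33|37)=+1; sign (−1)^0·-1^2·+1^1 = +1.
(a,b)_43: α=1, u≡1; β=2, v≡19 (mod 43); (1|43)=+1, (19|43)=-1; sign (−1)^0·+1^2·-1^1 = -1.
(a,b)_31: α=1, u≡14; β=3, v≡29 (mod 31); (14|31)=+1, (29|31)=-1; sign (−1)^1·+1^3·-1^1 = +1.
(a,b)_47: α=0, u≡5; β=1, v≡9 (mod 47); (5|47)=-1, (9|47)=+1; sign (−1)^0·-1^1·+1^0 = -1.
|Ram(246605, 132587)| = 4, even; anisotropic at {5, 13, 43, 47}.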